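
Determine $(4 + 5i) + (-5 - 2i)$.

(4 + (-5)) + (5 + (-2))i = -1 + 3i


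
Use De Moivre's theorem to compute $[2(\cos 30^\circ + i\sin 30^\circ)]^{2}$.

By De Moivre: z^n = r^n(cos(nθ) + i sin(nθ))
= 2^2(cos(2*30°) + i sin(2*30°))
= 4(cos 60° + i sin 60°)
= 2 + 2*sqrt(3)i


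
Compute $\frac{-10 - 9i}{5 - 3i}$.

Multiply numerator and denominator by conjugate (5 + 3i):
= (-10 - 9i)(5 + 3i) / (5^2 + (-3)^2)
= (-23 - 75i) / 34
= -23/34 - (75/34)i


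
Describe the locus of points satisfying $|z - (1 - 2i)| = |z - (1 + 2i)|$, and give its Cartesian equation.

|z - z1| = |z - z2| means z is equidistant from z1 and z2,
i.e. the perpendicular bisector of the segment from (1, -2) to (1, 2) (midpoint (1, 0)).
With z = x + yi, square both sides:
(x - 1)^2 + (y - (-2))^2 = (x - 1)^2 + (y - 2)^2
The x^2 and y^2 terms cancel: 0x + 8y = 5 - 5 = 0
Simplify: y = 0
Locus: Perpendicular bisector of the segment from (1, -2) to (1, 2): the line y = 0


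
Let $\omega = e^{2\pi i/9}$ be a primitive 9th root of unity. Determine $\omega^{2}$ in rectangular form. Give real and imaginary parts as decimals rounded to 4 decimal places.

ω^2 = e^(2πi·2/9) = e^(i·4π/9)
= cos(4π/9) + i sin(4π/9)
= 0.1736 + 0.9848i


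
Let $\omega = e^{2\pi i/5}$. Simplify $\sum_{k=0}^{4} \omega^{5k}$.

Since 5 divides 5, ω^5 = (ω^5)^1 = 1^1 = 1, so every term is 1.
Sum = 5 · 1 = 5


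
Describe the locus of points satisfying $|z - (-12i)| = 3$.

|z - z0| = r describes a circle centered at z0 with radius r
Here z0 = -12i and r = 3
Locus: Circle centered at (0, -12) with radius 3


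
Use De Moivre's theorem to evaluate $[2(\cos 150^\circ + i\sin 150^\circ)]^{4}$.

By De Moivre: z^n = r^n(cos(nθ) + i sin(nθ))
= 2^4(cos(4*150°) + i sin(4*150°))
= 16(cos 240° + i sin 240°)
= -8 - 8*sqrt(3)i


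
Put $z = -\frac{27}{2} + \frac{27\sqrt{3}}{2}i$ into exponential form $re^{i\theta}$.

r = |z| = sqrt((-27/2)^2 + (27*sqrt(3)/2)^2) = sqrt(729/4 + 2187/4) = sqrt(729) = 27
θ = arctan(b/a) = arctan(23.3827/-13.5) (quadrant-adjusted) = 120° = 2π/3
z = 27e^(i*2π/3)


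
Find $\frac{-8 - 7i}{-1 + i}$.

Multiply numerator and denominator by conjugate (-1 - i):
= (-8 - 7i)(-1 - i) / ((-1)^2 + 1^2)
= (1 + 15i) / 2
= 1/2 + (15/2)i


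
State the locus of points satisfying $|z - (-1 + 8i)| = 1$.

|z - z0| = r describes a circle centered at z0 with radius r
Here z0 = -1 + 8i and r = 1
Locus: Circle centered at (-1, 8) with radius 1


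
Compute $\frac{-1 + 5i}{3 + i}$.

Multiply numerator and denominator by conjugate (3 - i):
= (-1 + 5i)(3 - i) / (3^2 + 1^2)
= (2 + 16i) / 10
Divide through by 2: (1 + 8i) / 5
= 1/5 + (8/5)i


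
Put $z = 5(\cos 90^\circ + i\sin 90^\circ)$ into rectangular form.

a = r cos θ = 5 * 0 = 0
b = r sin θ = 5 * 1 = 5
z = 5i


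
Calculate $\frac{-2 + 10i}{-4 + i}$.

Multiply numerator and denominator by conjugate (-4 - i):
= (-2 + 10i)(-4 - i) / ((-4)^2 + 1^2)
= (18 - 38i) / 17
= 18/17 - (38/17)i


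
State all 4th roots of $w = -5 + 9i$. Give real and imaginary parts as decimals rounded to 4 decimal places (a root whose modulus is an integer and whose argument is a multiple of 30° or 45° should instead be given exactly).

|w| = sqrt(106) ≈ 10.295630, arg(w) ≈ 119.054604°
Root modulus = sqrt(106)^(1/4) ≈ 1.791279
Root arguments: θ_k = (arg(w) + 360°k)/4 for k = 0, 1, ..., 3
Compute each root as (root modulus)(cos θ_k + i sin θ_k) using full-precision intermediates, then round to 4 decimal places.
Roots: 1.5550 + 0.8892i, -0.8892 + 1.5550i, -1.5550 - 0.8892i, 0.8892 - 1.5550i


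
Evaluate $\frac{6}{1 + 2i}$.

Multiply numerator and denominator by conjugate (1 - 2i):
= (6)(1 - 2i) / (1^2 + 2^2)
= (6 - 12i) / 5
= 6/5 - (12/5)i


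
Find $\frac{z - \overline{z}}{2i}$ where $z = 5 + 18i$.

z - conjugate(z) = 2bi
(z - conjugate(z))/(2i) = 2bi/(2i) = b = 18


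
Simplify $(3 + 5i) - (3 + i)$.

(3 - 3) + (5 - 1)i = 4i


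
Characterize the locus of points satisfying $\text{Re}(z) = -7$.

Re(z) = x where z = x + yi; the equation x = -7 is satisfied by all points with that x-coordinate
Locus: Vertical line x = -7


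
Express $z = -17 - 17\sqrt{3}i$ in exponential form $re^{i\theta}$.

r = |z| = sqrt((-17)^2 + (-17*sqrt(3))^2) = sqrt(289 + 867) = sqrt(1156) = 34
θ = arctan(b/a) = arctan(-29.4449/-17) (quadrant-adjusted) = 240° = 4π/3
z = 34e^(i*4π/3)


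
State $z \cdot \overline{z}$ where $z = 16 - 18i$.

z * conjugate(z) = |z|^2 = a^2 + b^2
= 16^2 + (-18)^2 = 580


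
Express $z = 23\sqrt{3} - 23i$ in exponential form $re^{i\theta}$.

r = |z| = sqrt((23*sqrt(3))^2 + (-23)^2) = sqrt(1587 + 529) = sqrt(2116) = 46
θ = arctan(b/a) = arctan(-23/39.8372) (quadrant-adjusted) = -30° = -π/6
z = 46e^(-i*π/6)


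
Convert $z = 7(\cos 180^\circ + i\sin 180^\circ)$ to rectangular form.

a = r cos θ = 7 * -1 = -7
b = r sin θ = 7 * 0 = 0
z = -7


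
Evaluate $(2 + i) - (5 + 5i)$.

(2 - 5) + (1 - 5)i = -3 - 4i


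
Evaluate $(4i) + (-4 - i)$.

(0 + (-4)) + (4 + (-1))i = -4 + 3i


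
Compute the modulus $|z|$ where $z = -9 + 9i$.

|z| = sqrt(a^2 + b^2) = sqrt((-9)^2 + 9^2) = sqrt(162) = sqrt(162)


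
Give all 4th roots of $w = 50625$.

|w| = 50625, arg(w) = 0°
Root modulus = 50625^(1/4) = 15
Root arguments: θ_k = (0° + 360°k)/4 for k = 0, 1, ..., 3
Roots: 15, 15i, -15, -15i


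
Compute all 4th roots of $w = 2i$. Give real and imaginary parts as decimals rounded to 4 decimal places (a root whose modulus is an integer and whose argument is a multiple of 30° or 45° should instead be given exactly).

|w| = 2, arg(w) = 90°
Root modulus = 2^(1/4) ≈ 1.189207
Root arguments: θ_k = (90° + 360°k)/4 for k = 0, 1, ..., 3
Compute each root as (root modulus)(cos θ_k + i sin θ_k) using full-precision intermediates, then round to 4 decimal places.
Roots: 1.0987 + 0.4551i, -0.4551 + 1.0987i, -1.0987 - 0.4551i, 0.4551 - 1.0987i


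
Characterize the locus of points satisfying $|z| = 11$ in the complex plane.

|z| = 11 means sqrt(x^2 + y^2) = 11
This is a circle of radius 11 centered at the origin


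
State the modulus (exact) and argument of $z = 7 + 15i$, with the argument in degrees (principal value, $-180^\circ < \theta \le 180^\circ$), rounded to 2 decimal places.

|z| = sqrt(7^2 + 15^2) = sqrt(274)
arg(z) = arctan(b/a) = arctan(15/7) (quadrant-adjusted) = 64.98°


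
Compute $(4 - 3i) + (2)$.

(4 + 2) + (-3 + 0)i = 6 - 3i


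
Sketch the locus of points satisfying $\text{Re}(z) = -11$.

Re(z) = x where z = x + yi; the equation x = -11 is satisfied by all points with that x-coordinate
Locus: Vertical line x = -11


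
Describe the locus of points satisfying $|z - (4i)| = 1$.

|z - z0| = r describes a circle centered at z0 with radius r
Here z0 = 4i and r = 1
Locus: Circle centered at (0, 4) with radius 1


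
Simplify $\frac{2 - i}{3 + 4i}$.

Multiply numerator and denominator by conjugate (3 - 4i):
= (2 - i)(3 - 4i) / (3^2 + 4^2)
= (2 - 11i) / 25
= 2/25 - (11/25)i


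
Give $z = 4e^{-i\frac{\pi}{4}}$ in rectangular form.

a = r cos θ = 4 * sqrt(2)/2 = 2*sqrt(2)
b = r sin θ = 4 * -sqrt(2)/2 = -2*sqrt(2)
z = 2*sqrt(2) - 2*sqrt(2)i


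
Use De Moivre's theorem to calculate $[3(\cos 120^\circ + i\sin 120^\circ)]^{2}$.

By De Moivre: z^n = r^n(cos(nθ) + i sin(nθ))
= 3^2(cos(2*120°) + i sin(2*120°))
= 9(cos 240° + i sin 240°)
= -9/2 - (9*sqrt(3)/2)i


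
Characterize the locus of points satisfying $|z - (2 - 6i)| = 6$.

|z - z0| = r describes a circle centered at z0 with radius r
Here z0 = 2 - 6i and r = 6
Locus: Circle centered at (2, -6) with radius 6


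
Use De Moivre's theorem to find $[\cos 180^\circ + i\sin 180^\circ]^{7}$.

By De Moivre: z^n = r^n(cos(nθ) + i sin(nθ))
= 1^7(cos(7*180°) + i sin(7*180°))
= 1(cos 180° + i sin 180°)
= -1


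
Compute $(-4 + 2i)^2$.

(a + bi)^2 = a^2 - b^2 + 2abi
= (-4)^2 - 2^2 + 2*(-4)*2i
= 12 - 16i


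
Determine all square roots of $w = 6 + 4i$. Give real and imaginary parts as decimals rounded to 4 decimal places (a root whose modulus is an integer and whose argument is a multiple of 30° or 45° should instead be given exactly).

|w| = sqrt(52) ≈ 7.211103, arg(w) ≈ 33.690068°
Root modulus = sqrt(52)^(1/2) ≈ 2.685350
Root arguments: θ_k = (arg(w) + 360°k)/2 for k = 0, 1, ..., 1
Compute each root as (root modulus)(cos θ_k + i sin θ_k) using full-precision intermediates, then round to 4 decimal places.
Roots: 2.5701 + 0.7782i, -2.5701 - 0.7782i


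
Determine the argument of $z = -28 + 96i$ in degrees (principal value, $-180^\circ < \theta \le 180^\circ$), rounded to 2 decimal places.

θ = arctan(b/a) = arctan(96/-28) (quadrant-adjusted) = 106.26°


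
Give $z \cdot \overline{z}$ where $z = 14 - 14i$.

z * conjugate(z) = |z|^2 = a^2 + b^2
= 14^2 + (-14)^2 = 392


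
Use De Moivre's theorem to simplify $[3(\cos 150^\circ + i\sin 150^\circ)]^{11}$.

By De Moivre: z^n = r^n(cos(nθ) + i sin(nθ))
= 3^11(cos(11*150°) + i sin(11*150°))
= 177147(cos 210° + i sin 210°)
= -177147*sqrt(3)/2 - (177147/2)i


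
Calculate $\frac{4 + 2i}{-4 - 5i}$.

Multiply numerator and denominator by conjugate (-4 + 5i):
= (4 + 2i)(-4 + 5i) / ((-4)^2 + (-5)^2)
= (-26 + 12i) / 41
= -26/41 + (12/41)i


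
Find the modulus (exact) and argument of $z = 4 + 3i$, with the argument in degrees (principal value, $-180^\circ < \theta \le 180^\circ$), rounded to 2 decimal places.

|z| = sqrt(4^2 + 3^2) = 5
arg(z) = arctan(b/a) = arctan(3/4) (quadrant-adjusted) = 36.87°


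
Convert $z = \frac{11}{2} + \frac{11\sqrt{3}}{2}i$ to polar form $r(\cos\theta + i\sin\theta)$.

r = |z| = sqrt(a^2 + b^2) = sqrt((11/2)^2 + (11*sqrt(3)/2)^2) = sqrt(121/4 + 363/4) = sqrt(121) = 11
θ = arctan(b/a) = arctan(9.5263/5.5) (quadrant-adjusted) = 60°
z = 11(cos 60° + i sin 60°)


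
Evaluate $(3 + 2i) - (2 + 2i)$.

(3 - 2) + (2 - 2)i = 1


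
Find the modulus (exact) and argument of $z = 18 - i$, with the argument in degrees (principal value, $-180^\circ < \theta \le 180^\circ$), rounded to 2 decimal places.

|z| = sqrt(18^2 + (-1)^2) = sqrt(325)
arg(z) = arctan(b/a) = arctan(-1/18) (quadrant-adjusted) = -3.18°


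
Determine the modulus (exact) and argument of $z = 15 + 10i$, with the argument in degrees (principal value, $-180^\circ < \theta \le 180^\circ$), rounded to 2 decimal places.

|z| = sqrt(15^2 + 10^2) = sqrt(325)
arg(z) = arctan(b/a) = arctan(10/15) (quadrant-adjusted) = 33.69°


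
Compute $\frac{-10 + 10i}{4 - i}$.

Multiply numerator and denominator by conjugate (4 + i):
= (-10 + 10i)(4 + i) / (4^2 + (-1)^2)
= (-50 + 30i) / 17
= -50/17 + (30/17)i


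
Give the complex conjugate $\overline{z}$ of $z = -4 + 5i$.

If z = a + bi, then conjugate(z) = a - bi
conjugate(-4 + 5i) = -4 - 5i


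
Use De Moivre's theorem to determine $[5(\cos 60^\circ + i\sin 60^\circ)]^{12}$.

By De Moivre: z^n = r^n(cos(nθ) + i sin(nθ))
= 5^12(cos(12*60°) + i sin(12*60°))
= 244140625(cos 0° + i sin 0°)
= 244140625


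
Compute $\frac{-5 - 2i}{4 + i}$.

Multiply numerator and denominator by conjugate (4 - i):
= (-5 - 2i)(4 - i) / (4^2 + 1^2)
= (-22 - 3i) / 17
= -22/17 - (3/17)i


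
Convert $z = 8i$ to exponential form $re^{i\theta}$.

r = |z| = sqrt((0)^2 + (8)^2) = sqrt(0 + 64) = sqrt(64) = 8
a = 0 and b > 0, so z lies on the positive imaginary axis: θ = 90° = π/2
z = 8e^(i*π/2)


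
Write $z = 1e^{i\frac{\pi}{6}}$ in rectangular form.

a = r cos θ = 1 * sqrt(3)/2 = sqrt(3)/2
b = r sin θ = 1 * 1/2 = 1/2
z = sqrt(3)/2 + (1/2)i


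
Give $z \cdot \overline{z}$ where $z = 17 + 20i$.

z * conjugate(z) = |z|^2 = a^2 + b^2
= 17^2 + 20^2 = 689


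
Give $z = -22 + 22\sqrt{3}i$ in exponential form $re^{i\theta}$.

r = |z| = sqrt((-22)^2 + (22*sqrt(3))^2) = sqrt(484 + 1452) = sqrt(1936) = 44
θ = arctan(b/a) = arctan(38.1051/-22) (quadrant-adjusted) = 120° = 2π/3
z = 44e^(i*2π/3)


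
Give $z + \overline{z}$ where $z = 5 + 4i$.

z + conjugate(z) = (a + bi) + (a - bi) = 2a
= 2 * 5 = 10


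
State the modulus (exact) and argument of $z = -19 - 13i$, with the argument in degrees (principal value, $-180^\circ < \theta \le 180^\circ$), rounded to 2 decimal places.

|z| = sqrt((-19)^2 + (-13)^2) = sqrt(530)
arg(z) = arctan(b/a) = arctan(-13/-19) (quadrant-adjusted) = -145.62°


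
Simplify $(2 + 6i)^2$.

(a + bi)^2 = a^2 - b^2 + 2abi
= 2^2 - 6^2 + 2*2*6i
= -32 + 24i


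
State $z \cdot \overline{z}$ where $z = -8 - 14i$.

z * conjugate(z) = |z|^2 = a^2 + b^2
= (-8)^2 + (-14)^2 = 260


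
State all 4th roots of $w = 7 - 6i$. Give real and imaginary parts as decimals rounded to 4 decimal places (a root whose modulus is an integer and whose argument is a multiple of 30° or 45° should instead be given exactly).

|w| = sqrt(85) ≈ 9.219544, arg(w) ≈ 319.398705°
Root modulus = sqrt(85)^(1/4) ≈ 1.742518
Root arguments: θ_k = (arg(w) + 360°k)/4 for k = 0, 1, ..., 3
Compute each root as (root modulus)(cos θ_k + i sin θ_k) using full-precision intermediates, then round to 4 decimal places.
Roots: 0.3071 + 1.7152i, -1.7152 + 0.3071i, -0.3071 - 1.7152i, 1.7152 - 0.3071i


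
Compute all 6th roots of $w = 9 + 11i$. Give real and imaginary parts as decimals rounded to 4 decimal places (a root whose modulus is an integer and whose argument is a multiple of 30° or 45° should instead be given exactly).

|w| = sqrt(202) ≈ 14.212670, arg(w) ≈ 50.710593°
Root modulus = sqrt(202)^(1/6) ≈ 1.556369
Root arguments: θ_k = (arg(w) + 360°k)/6 for k = 0, 1, ..., 5
Compute each root as (root modulus)(cos θ_k + i sin θ_k) using full-precision intermediates, then round to 4 decimal places.
Roots: 1.5395 + 0.2288i, 0.5716 + 1.4476i, -0.9678 + 1.2188i, -1.5395 - 0.2288i, -0.5716 - 1.4476i, 0.9678 - 1.2188i


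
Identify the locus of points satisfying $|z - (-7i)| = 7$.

|z - z0| = r describes a circle centered at z0 with radius r
Here z0 = -7i and r = 7
Locus: Circle centered at (0, -7) with radius 7


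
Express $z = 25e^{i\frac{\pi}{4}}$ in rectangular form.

a = r cos θ = 25 * sqrt(2)/2 = 25*sqrt(2)/2
b = r sin θ = 25 * sqrt(2)/2 = 25*sqrt(2)/2
z = 25*sqrt(2)/2 + (25*sqrt(2)/2)i


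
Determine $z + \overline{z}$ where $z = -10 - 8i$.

z + conjugate(z) = (a + bi) + (a - bi) = 2a
= 2 * (-10) = -20


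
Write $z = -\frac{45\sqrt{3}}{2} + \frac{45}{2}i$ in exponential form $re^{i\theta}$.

r = |z| = sqrt((-45*sqrt(3)/2)^2 + (45/2)^2) = sqrt(6075/4 + 2025/4) = sqrt(2025) = 45
θ = arctan(b/a) = arctan(22.5/-38.9711) (quadrant-adjusted) = 150° = 5π/6
z = 45e^(i*5π/6)


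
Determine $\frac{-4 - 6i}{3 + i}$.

Multiply numerator and denominator by conjugate (3 - i):
= (-4 - 6i)(3 - i) / (3^2 + 1^2)
= (-18 - 14i) / 10
Divide through by 2: (-9 - 7i) / 5
= -9/5 - (7/5)i


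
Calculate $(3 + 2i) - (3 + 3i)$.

(3 - 3) + (2 - 3)i = -i


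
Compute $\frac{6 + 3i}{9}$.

Divisor is real, so divide each part by 9:
= 2/3 + (1/3)i


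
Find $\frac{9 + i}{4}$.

Divisor is real, so divide each part by 4:
= 9/4 + (1/4)i


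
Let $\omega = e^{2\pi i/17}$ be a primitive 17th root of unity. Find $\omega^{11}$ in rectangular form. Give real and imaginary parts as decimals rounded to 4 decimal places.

ω^11 = e^(2πi·11/17) = e^(i·22π/17)
= cos(22π/17) + i sin(22π/17)
= -0.6026 - 0.7980i


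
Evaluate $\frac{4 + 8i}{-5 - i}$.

Multiply numerator and denominator by conjugate (-5 + i):
= (4 + 8i)(-5 + i) / ((-5)^2 + (-1)^2)
= (-28 - 36i) / 26
Divide through by 2: (-14 - 18i) / 13
= -14/13 - (18/13)i


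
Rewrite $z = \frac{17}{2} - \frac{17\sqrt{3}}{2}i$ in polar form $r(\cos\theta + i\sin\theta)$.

r = |z| = sqrt(a^2 + b^2) = sqrt((17/2)^2 + (-17*sqrt(3)/2)^2) = sqrt(289/4 + 867/4) = sqrt(289) = 17
θ = arctan(b/a) = arctan(-14.7224/8.5) (quadrant-adjusted) = 300°
z = 17(cos 300° + i sin 300°)


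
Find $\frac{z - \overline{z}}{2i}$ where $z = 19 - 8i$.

z - conjugate(z) = 2bi
(z - conjugate(z))/(2i) = 2bi/(2i) = b = -8


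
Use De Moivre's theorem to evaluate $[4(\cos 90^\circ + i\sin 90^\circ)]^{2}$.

By De Moivre: z^n = r^n(cos(nθ) + i sin(nθ))
= 4^2(cos(2*90°) + i sin(2*90°))
= 16(cos 180° + i sin 180°)
= -16


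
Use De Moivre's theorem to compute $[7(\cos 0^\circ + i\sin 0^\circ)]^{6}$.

By De Moivre: z^n = r^n(cos(nθ) + i sin(nθ))
= 7^6(cos(6*0°) + i sin(6*0°))
= 117649(cos 0° + i sin 0°)
= 117649


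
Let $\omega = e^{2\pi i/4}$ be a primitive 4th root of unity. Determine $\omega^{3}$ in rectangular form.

ω^3 = e^(2πi·3/4) = e^(i·3π/2)
= cos(3π/2) + i sin(3π/2)
= -i


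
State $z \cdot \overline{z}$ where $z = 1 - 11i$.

z * conjugate(z) = |z|^2 = a^2 + b^2
= 1^2 + (-11)^2 = 122


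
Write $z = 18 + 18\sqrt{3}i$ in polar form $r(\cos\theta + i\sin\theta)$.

r = |z| = sqrt(a^2 + b^2) = sqrt((18)^2 + (18*sqrt(3))^2) = sqrt(324 + 972) = sqrt(1296) = 36
θ = arctan(b/a) = arctan(31.1769/18) (quadrant-adjusted) = 60°
z = 36(cos 60° + i sin 60°)


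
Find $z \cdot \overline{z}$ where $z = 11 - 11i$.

z * conjugate(z) = |z|^2 = a^2 + b^2
= 11^2 + (-11)^2 = 242


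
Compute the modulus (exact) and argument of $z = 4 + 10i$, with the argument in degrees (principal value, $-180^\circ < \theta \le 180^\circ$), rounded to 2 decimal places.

|z| = sqrt(4^2 + 10^2) = sqrt(116)
arg(z) = arctan(b/a) = arctan(10/4) (quadrant-adjusted) = 68.20°


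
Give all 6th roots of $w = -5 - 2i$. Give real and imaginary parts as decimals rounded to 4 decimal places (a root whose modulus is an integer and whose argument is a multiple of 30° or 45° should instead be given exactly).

|w| = sqrt(29) ≈ 5.385165, arg(w) ≈ 201.801409°
Root modulus = sqrt(29)^(1/6) ≈ 1.323935
Root arguments: θ_k = (arg(w) + 360°k)/6 for k = 0, 1, ..., 5
Compute each root as (root modulus)(cos θ_k + i sin θ_k) using full-precision intermediates, then round to 4 decimal places.
Roots: 1.1023 + 0.7333i, -0.0839 + 1.3213i, -1.1862 + 0.5880i, -1.1023 - 0.7333i, 0.0839 - 1.3213i, 1.1862 - 0.5880i


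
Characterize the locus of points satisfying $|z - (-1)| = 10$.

|z - z0| = r describes a circle centered at z0 with radius r
Here z0 = -1 and r = 10
Locus: Circle centered at (-1, 0) with radius 10


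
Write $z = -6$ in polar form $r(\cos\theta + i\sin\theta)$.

r = |z| = sqrt(a^2 + b^2) = sqrt((-6)^2 + (0)^2) = sqrt(36 + 0) = sqrt(36) = 6
b = 0 and a < 0, so z lies on the negative real axis: θ = 180°
z = 6(cos 180° + i sin 180°)


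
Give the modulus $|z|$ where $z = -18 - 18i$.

|z| = sqrt(a^2 + b^2) = sqrt((-18)^2 + (-18)^2) = sqrt(648) = sqrt(648)


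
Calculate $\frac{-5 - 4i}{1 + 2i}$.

Multiply numerator and denominator by conjugate (1 - 2i):
= (-5 - 4i)(1 - 2i) / (1^2 + 2^2)
= (-13 + 6i) / 5
= -13/5 + (6/5)i


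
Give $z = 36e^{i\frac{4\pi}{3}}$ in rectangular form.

a = r cos θ = 36 * -1/2 = -18
b = r sin θ = 36 * -sqrt(3)/2 = -18*sqrt(3)
z = -18 - 18*sqrt(3)i


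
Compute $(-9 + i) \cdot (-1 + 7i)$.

(a1*a2 - b1*b2) + (a1*b2 + b1*a2)i
= (9 - 7) + (-63 + (-1))i
= 2 - 64i


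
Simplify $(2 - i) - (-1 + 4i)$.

(2 - (-1)) + (-1 - 4)i = 3 - 5i


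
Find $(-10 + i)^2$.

(a + bi)^2 = a^2 - b^2 + 2abi
= (-10)^2 - 1^2 + 2*(-10)*1i
= 99 - 20i


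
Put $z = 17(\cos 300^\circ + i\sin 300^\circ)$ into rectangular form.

a = r cos θ = 17 * 1/2 = 17/2
b = r sin θ = 17 * -sqrt(3)/2 = -17*sqrt(3)/2
z = 17/2 - (17*sqrt(3)/2)i


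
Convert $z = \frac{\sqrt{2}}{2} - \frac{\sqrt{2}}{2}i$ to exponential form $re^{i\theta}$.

r = |z| = sqrt((sqrt(2)/2)^2 + (-sqrt(2)/2)^2) = sqrt(1/2 + 1/2) = sqrt(1) = 1
θ = arctan(b/a) = arctan(-0.7071/0.7071) (quadrant-adjusted) = -45° = -π/4
z = 1e^(-i*π/4)


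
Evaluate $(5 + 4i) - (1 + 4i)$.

(5 - 1) + (4 - 4)i = 4


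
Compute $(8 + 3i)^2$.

(a + bi)^2 = a^2 - b^2 + 2abi
= 8^2 - 3^2 + 2*8*3i
= 55 + 48i


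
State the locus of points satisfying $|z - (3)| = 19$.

|z - z0| = r describes a circle centered at z0 with radius r
Here z0 = 3 and r = 19
Locus: Circle centered at (3, 0) with radius 19


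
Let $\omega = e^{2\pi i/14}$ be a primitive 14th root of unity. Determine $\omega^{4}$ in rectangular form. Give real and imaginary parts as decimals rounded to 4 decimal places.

ω^4 = e^(2πi·4/14) = e^(i·4π/7)
= cos(4π/7) + i sin(4π/7)
= -0.2225 + 0.9749i


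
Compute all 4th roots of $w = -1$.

|w| = 1, arg(w) = 180°
Root modulus = 1^(1/4) = 1
Root arguments: θ_k = (180° + 360°k)/4 for k = 0, 1, ..., 3
Roots: sqrt(2)/2 + (sqrt(2)/2)i, -sqrt(2)/2 + (sqrt(2)/2)i, -sqrt(2)/2 - (sqrt(2)/2)i, sqrt(2)/2 - (sqrt(2)/2)i


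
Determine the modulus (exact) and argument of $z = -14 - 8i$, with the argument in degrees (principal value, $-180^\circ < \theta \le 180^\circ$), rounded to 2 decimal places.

|z| = sqrt((-14)^2 + (-8)^2) = sqrt(260)
arg(z) = arctan(b/a) = arctan(-8/-14) (quadrant-adjusted) = -150.26°


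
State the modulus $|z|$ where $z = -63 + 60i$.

|z| = sqrt(a^2 + b^2) = sqrt((-63)^2 + 60^2) = sqrt(7569) = 87


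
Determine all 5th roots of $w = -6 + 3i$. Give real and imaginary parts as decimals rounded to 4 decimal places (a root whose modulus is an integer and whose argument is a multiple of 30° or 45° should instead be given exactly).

|w| = sqrt(45) ≈ 6.708204, arg(w) ≈ 153.434949°
Root modulus = sqrt(45)^(1/5) ≈ 1.463259
Root arguments: θ_k = (arg(w) + 360°k)/5 for k = 0, 1, ..., 4
Compute each root as (root modulus)(cos θ_k + i sin θ_k) using full-precision intermediates, then round to 4 decimal places.
Roots: 1.2584 + 0.7468i, -0.3214 + 1.4275i, -1.4570 + 0.1355i, -0.5791 - 1.3438i, 1.0991 - 0.9660i


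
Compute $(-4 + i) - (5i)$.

(-4 - 0) + (1 - 5)i = -4 - 4i


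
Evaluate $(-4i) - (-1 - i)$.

(0 - (-1)) + (-4 - (-1))i = 1 - 3i


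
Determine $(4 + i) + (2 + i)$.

(4 + 2) + (1 + 1)i = 6 + 2i


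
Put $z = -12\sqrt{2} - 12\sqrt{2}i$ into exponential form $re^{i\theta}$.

r = |z| = sqrt((-12*sqrt(2))^2 + (-12*sqrt(2))^2) = sqrt(288 + 288) = sqrt(576) = 24
θ = arctan(b/a) = arctan(-16.9706/-16.9706) (quadrant-adjusted) = -135° = -3π/4
z = 24e^(-i*3π/4)


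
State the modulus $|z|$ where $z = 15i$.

|z| = sqrt(a^2 + b^2) = sqrt(0^2 + 15^2) = sqrt(225) = 15


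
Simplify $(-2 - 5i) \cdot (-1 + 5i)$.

(a1*a2 - b1*b2) + (a1*b2 + b1*a2)i
= (2 - (-25)) + (-10 + 5)i
= 27 - 5i


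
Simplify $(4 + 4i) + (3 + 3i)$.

(4 + 3) + (4 + 3)i = 7 + 7i


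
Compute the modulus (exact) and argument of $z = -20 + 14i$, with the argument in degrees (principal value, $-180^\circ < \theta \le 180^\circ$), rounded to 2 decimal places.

|z| = sqrt((-20)^2 + 14^2) = sqrt(596)
arg(z) = arctan(b/a) = arctan(14/-20) (quadrant-adjusted) = 145.01°


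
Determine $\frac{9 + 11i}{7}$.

Divisor is real, so divide each part by 7:
= 9/7 + (11/7)i


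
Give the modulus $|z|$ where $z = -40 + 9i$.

|z| = sqrt(a^2 + b^2) = sqrt((-40)^2 + 9^2) = sqrt(1681) = 41


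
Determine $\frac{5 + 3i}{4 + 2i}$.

Multiply numerator and denominator by conjugate (4 - 2i):
= (5 + 3i)(4 - 2i) / (4^2 + 2^2)
= (26 + 2i) / 20
Divide through by 2: (13 + i) / 10
= 13/10 + (1/10)i


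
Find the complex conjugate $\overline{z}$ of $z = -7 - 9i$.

If z = a + bi, then conjugate(z) = a - bi
conjugate(-7 - 9i) = -7 + 9i


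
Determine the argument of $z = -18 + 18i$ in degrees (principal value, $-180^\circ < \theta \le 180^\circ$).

θ = arctan(b/a) = arctan(18/-18) (quadrant-adjusted) = 135°


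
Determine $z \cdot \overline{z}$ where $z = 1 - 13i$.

z * conjugate(z) = |z|^2 = a^2 + b^2
= 1^2 + (-13)^2 = 170


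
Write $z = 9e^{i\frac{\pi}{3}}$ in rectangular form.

a = r cos θ = 9 * 1/2 = 9/2
b = r sin θ = 9 * sqrt(3)/2 = 9*sqrt(3)/2
z = 9/2 + (9*sqrt(3)/2)i


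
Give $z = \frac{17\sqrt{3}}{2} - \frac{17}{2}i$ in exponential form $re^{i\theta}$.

r = |z| = sqrt((17*sqrt(3)/2)^2 + (-17/2)^2) = sqrt(867/4 + 289/4) = sqrt(289) = 17
θ = arctan(b/a) = arctan(-8.5/14.7224) (quadrant-adjusted) = -30° = -π/6
z = 17e^(-i*π/6)


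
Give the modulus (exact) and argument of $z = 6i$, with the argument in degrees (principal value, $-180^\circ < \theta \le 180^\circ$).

|z| = sqrt(0^2 + 6^2) = 6
a = 0 and b > 0, so z lies on the positive imaginary axis: arg(z) = 90°


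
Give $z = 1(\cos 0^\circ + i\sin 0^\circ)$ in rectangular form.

a = r cos θ = 1 * 1 = 1
b = r sin θ = 1 * 0 = 0
z = 1


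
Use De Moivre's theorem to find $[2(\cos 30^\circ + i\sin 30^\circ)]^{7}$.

By De Moivre: z^n = r^n(cos(nθ) + i sin(nθ))
= 2^7(cos(7*30°) + i sin(7*30°))
= 128(cos 210° + i sin 210°)
= -64*sqrt(3) - 64i


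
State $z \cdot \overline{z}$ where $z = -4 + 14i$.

z * conjugate(z) = |z|^2 = a^2 + b^2
= (-4)^2 + 14^2 = 212


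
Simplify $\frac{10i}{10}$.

Divisor is real, so divide each part by 10:
= i


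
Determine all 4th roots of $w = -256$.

|w| = 256, arg(w) = 180°
Root modulus = 256^(1/4) = 4
Root arguments: θ_k = (180° + 360°k)/4 for k = 0, 1, ..., 3
Roots: 2*sqrt(2) + 2*sqrt(2)i, -2*sqrt(2) + 2*sqrt(2)i, -2*sqrt(2) - 2*sqrt(2)i, 2*sqrt(2) - 2*sqrt(2)i


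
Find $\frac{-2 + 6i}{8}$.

Divisor is real, so divide each part by 8:
= -1/4 + (3/4)i


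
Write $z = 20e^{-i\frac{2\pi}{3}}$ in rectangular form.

a = r cos θ = 20 * -1/2 = -10
b = r sin θ = 20 * -sqrt(3)/2 = -10*sqrt(3)
z = -10 - 10*sqrt(3)i


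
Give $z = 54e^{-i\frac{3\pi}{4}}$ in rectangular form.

a = r cos θ = 54 * -sqrt(2)/2 = -27*sqrt(2)
b = r sin θ = 54 * -sqrt(2)/2 = -27*sqrt(2)
z = -27*sqrt(2) - 27*sqrt(2)i


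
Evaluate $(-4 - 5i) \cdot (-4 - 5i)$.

(a1*a2 - b1*b2) + (a1*b2 + b1*a2)i
= (16 - 25) + (20 + 20)i
= -9 + 40i


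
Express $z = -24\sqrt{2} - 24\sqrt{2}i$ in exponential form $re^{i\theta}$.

r = |z| = sqrt((-24*sqrt(2))^2 + (-24*sqrt(2))^2) = sqrt(1152 + 1152) = sqrt(2304) = 48
θ = arctan(b/a) = arctan(-33.9411/-33.9411) (quadrant-adjusted) = 225° = 5π/4
z = 48e^(i*5π/4)


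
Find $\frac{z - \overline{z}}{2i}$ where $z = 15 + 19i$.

z - conjugate(z) = 2bi
(z - conjugate(z))/(2i) = 2bi/(2i) = b = 19


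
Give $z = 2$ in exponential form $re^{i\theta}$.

r = |z| = sqrt((2)^2 + (0)^2) = sqrt(4 + 0) = sqrt(4) = 2
b = 0 and a > 0, so z lies on the positive real axis: θ = 0
z = 2e^(i*0) = 2


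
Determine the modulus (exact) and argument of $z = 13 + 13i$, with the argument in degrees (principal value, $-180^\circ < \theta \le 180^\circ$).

|z| = sqrt(13^2 + 13^2) = sqrt(338)
arg(z) = arctan(b/a) = arctan(13/13) (quadrant-adjusted) = 45°


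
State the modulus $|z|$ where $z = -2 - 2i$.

|z| = sqrt(a^2 + b^2) = sqrt((-2)^2 + (-2)^2) = sqrt(8) = sqrt(8)


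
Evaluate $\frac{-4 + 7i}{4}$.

Divisor is real, so divide each part by 4:
= -1 + (7/4)i


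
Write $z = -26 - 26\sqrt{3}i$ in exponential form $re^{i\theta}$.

r = |z| = sqrt((-26)^2 + (-26*sqrt(3))^2) = sqrt(676 + 2028) = sqrt(2704) = 52
θ = arctan(b/a) = arctan(-45.0333/-26) (quadrant-adjusted) = -120° = -2π/3
z = 52e^(-i*2π/3)


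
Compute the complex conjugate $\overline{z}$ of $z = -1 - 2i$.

If z = a + bi, then conjugate(z) = a - bi
conjugate(-1 - 2i) = -1 + 2i


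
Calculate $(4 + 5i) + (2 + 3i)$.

(4 + 2) + (5 + 3)i = 6 + 8i


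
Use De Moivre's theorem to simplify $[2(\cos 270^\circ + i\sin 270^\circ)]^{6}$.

By De Moivre: z^n = r^n(cos(nθ) + i sin(nθ))
= 2^6(cos(6*270°) + i sin(6*270°))
= 64(cos 180° + i sin 180°)
= -64


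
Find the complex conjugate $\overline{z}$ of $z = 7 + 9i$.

If z = a + bi, then conjugate(z) = a - bi
conjugate(7 + 9i) = 7 - 9i


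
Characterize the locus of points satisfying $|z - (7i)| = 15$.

|z - z0| = r describes a circle centered at z0 with radius r
Here z0 = 7i and r = 15
Locus: Circle centered at (0, 7) with radius 15


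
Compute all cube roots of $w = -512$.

|w| = 512, arg(w) = 180°
Root modulus = 512^(1/3) = 8
Root arguments: θ_k = (180° + 360°k)/3 for k = 0, 1, ..., 2
Roots: 4 + 4*sqrt(3)i, -8, 4 - 4*sqrt(3)i


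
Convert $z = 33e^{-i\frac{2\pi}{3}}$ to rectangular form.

a = r cos θ = 33 * -1/2 = -33/2
b = r sin θ = 33 * -sqrt(3)/2 = -33*sqrt(3)/2
z = -33/2 - (33*sqrt(3)/2)i


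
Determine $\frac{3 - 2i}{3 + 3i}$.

Multiply numerator and denominator by conjugate (3 - 3i):
= (3 - 2i)(3 - 3i) / (3^2 + 3^2)
= (3 - 15i) / 18
Divide through by 3: (1 - 5i) / 6
= 1/6 - (5/6)i


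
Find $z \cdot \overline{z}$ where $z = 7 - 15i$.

z * conjugate(z) = |z|^2 = a^2 + b^2
= 7^2 + (-15)^2 = 274


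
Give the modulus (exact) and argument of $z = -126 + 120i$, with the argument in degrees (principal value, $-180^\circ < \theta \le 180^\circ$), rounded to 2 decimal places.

|z| = sqrt((-126)^2 + 120^2) = 174
arg(z) = arctan(b/a) = arctan(120/-126) (quadrant-adjusted) = 136.40°


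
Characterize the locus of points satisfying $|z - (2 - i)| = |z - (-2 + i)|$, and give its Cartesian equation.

|z - z1| = |z - z2| means z is equidistant from z1 and z2,
i.e. the perpendicular bisector of the segment from (2, -1) to (-2, 1) (midpoint (0, 0)).
With z = x + yi, square both sides:
(x - 2)^2 + (y - (-1))^2 = (x - (-2))^2 + (y - 1)^2
The x^2 and y^2 terms cancel: -8x + 4y = 5 - 5 = 0
Simplify: 2x - y = 0
Locus: Perpendicular bisector of the segment from (2, -1) to (-2, 1): the line 2x - y = 0


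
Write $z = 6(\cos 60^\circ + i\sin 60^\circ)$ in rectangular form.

a = r cos θ = 6 * 1/2 = 3
b = r sin θ = 6 * sqrt(3)/2 = 3*sqrt(3)
z = 3 + 3*sqrt(3)i


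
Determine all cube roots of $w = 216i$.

|w| = 216, arg(w) = 90°
Root modulus = 216^(1/3) = 6
Root arguments: θ_k = (90° + 360°k)/3 for k = 0, 1, ..., 2
Roots: 3*sqrt(3) + 3i, -3*sqrt(3) + 3i, -6i


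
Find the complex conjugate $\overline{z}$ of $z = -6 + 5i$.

If z = a + bi, then conjugate(z) = a - bi
conjugate(-6 + 5i) = -6 - 5i


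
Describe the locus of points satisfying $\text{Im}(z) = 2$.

Im(z) = y where z = x + yi; the equation y = 2 is satisfied by all points with that y-coordinate
Locus: Horizontal line y = 2


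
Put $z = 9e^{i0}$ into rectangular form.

a = r cos θ = 9 * 1 = 9
b = r sin θ = 9 * 0 = 0
z = 9


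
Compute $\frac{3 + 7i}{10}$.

Divisor is real, so divide each part by 10:
= 3/10 + (7/10)i


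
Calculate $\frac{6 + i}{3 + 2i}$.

Multiply numerator and denominator by conjugate (3 - 2i):
= (6 + i)(3 - 2i) / (3^2 + 2^2)
= (20 - 9i) / 13
= 20/13 - (9/13)i


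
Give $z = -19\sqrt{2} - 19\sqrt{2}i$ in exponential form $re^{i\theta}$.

r = |z| = sqrt((-19*sqrt(2))^2 + (-19*sqrt(2))^2) = sqrt(722 + 722) = sqrt(1444) = 38
θ = arctan(b/a) = arctan(-26.8701/-26.8701) (quadrant-adjusted) = -135° = -3π/4
z = 38e^(-i*3π/4)


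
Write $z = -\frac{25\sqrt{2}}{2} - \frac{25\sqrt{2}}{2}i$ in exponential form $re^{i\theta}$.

r = |z| = sqrt((-25*sqrt(2)/2)^2 + (-25*sqrt(2)/2)^2) = sqrt(625/2 + 625/2) = sqrt(625) = 25
θ = arctan(b/a) = arctan(-17.6777/-17.6777) (quadrant-adjusted) = -135° = -3π/4
z = 25e^(-i*3π/4)


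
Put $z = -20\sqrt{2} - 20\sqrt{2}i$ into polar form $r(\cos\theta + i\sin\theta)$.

r = |z| = sqrt(a^2 + b^2) = sqrt((-20*sqrt(2))^2 + (-20*sqrt(2))^2) = sqrt(800 + 800) = sqrt(1600) = 40
θ = arctan(b/a) = arctan(-28.2843/-28.2843) (quadrant-adjusted) = 225°
z = 40(cos 225° + i sin 225°)


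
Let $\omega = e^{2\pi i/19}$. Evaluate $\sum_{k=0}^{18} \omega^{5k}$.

Let ζ = ω^5 = e^(2πi·5/19). Since 19 ∤ 5, ζ ≠ 1.
Sum = Σ_{k=0}^{18} ζ^k = (ζ^19 - 1)/(ζ - 1) = (ω^{5·19} - 1)/(ζ - 1) = (1 - 1)/(ζ - 1) = 0


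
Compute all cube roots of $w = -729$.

|w| = 729, arg(w) = 180°
Root modulus = 729^(1/3) = 9
Root arguments: θ_k = (180° + 360°k)/3 for k = 0, 1, ..., 2
Roots: 9/2 + (9*sqrt(3)/2)i, -9, 9/2 - (9*sqrt(3)/2)i


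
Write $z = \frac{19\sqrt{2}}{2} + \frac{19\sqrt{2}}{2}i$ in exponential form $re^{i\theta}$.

r = |z| = sqrt((19*sqrt(2)/2)^2 + (19*sqrt(2)/2)^2) = sqrt(361/2 + 361/2) = sqrt(361) = 19
θ = arctan(b/a) = arctan(13.435/13.435) (quadrant-adjusted) = 45° = π/4
z = 19e^(i*π/4)


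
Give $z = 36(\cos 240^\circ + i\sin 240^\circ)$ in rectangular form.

a = r cos θ = 36 * -1/2 = -18
b = r sin θ = 36 * -sqrt(3)/2 = -18*sqrt(3)
z = -18 - 18*sqrt(3)i


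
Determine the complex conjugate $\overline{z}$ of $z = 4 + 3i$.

If z = a + bi, then conjugate(z) = a - bi
conjugate(4 + 3i) = 4 - 3i


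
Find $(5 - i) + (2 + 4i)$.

(5 + 2) + (-1 + 4)i = 7 + 3i


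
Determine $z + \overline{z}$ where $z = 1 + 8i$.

z + conjugate(z) = (a + bi) + (a - bi) = 2a
= 2 * 1 = 2


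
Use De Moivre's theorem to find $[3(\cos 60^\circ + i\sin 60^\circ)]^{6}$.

By De Moivre: z^n = r^n(cos(nθ) + i sin(nθ))
= 3^6(cos(6*60°) + i sin(6*60°))
= 729(cos 0° + i sin 0°)
= 729


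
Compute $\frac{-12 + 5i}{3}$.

Divisor is real, so divide each part by 3:
= -4 + (5/3)i


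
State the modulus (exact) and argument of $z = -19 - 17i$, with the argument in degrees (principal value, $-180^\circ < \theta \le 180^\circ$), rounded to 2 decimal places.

|z| = sqrt((-19)^2 + (-17)^2) = sqrt(650)
arg(z) = arctan(b/a) = arctan(-17/-19) (quadrant-adjusted) = -138.18°


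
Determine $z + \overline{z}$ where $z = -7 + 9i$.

z + conjugate(z) = (a + bi) + (a - bi) = 2a
= 2 * (-7) = -14


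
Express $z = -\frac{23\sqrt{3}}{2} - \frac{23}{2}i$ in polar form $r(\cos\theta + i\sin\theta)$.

r = |z| = sqrt(a^2 + b^2) = sqrt((-23*sqrt(3)/2)^2 + (-23/2)^2) = sqrt(1587/4 + 529/4) = sqrt(529) = 23
θ = arctan(b/a) = arctan(-11.5/-19.9186) (quadrant-adjusted) = 210°
z = 23(cos 210° + i sin 210°)


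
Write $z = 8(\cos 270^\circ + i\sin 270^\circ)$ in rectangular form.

a = r cos θ = 8 * 0 = 0
b = r sin θ = 8 * -1 = -8
z = -8i


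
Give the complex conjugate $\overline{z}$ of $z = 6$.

If z = a + bi, then conjugate(z) = a - bi
conjugate(6) = 6


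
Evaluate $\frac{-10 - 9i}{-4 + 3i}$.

Multiply numerator and denominator by conjugate (-4 - 3i):
= (-10 - 9i)(-4 - 3i) / ((-4)^2 + 3^2)
= (13 + 66i) / 25
= 13/25 + (66/25)i


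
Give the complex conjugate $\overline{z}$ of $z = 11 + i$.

If z = a + bi, then conjugate(z) = a - bi
conjugate(11 + i) = 11 - i


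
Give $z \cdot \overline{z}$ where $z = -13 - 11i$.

z * conjugate(z) = |z|^2 = a^2 + b^2
= (-13)^2 + (-11)^2 = 290


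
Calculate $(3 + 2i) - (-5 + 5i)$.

(3 - (-5)) + (2 - 5)i = 8 - 3i


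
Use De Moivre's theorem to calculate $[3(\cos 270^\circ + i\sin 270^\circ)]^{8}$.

By De Moivre: z^n = r^n(cos(nθ) + i sin(nθ))
= 3^8(cos(8*270°) + i sin(8*270°))
= 6561(cos 0° + i sin 0°)
= 6561


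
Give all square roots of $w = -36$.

|w| = 36, arg(w) = 180°
Root modulus = 36^(1/2) = 6
Root arguments: θ_k = (180° + 360°k)/2 for k = 0, 1, ..., 1
Roots: 6i, -6i


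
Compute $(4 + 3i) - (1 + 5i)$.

(4 - 1) + (3 - 5)i = 3 - 2i


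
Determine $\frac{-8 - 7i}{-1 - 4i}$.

Multiply numerator and denominator by conjugate (-1 + 4i):
= (-8 - 7i)(-1 + 4i) / ((-1)^2 + (-4)^2)
= (36 - 25i) / 17
= 36/17 - (25/17)i


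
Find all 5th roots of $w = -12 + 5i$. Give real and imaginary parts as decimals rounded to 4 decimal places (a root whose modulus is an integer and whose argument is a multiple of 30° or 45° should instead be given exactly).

|w| = 13, arg(w) ≈ 157.380135°
Root modulus = 13^(1/5) ≈ 1.670278
Root arguments: θ_k = (arg(w) + 360°k)/5 for k = 0, 1, ..., 4
Compute each root as (root modulus)(cos θ_k + i sin θ_k) using full-precision intermediates, then round to 4 decimal places.
Roots: 1.4245 + 0.8721i, -0.3892 + 1.6243i, -1.6651 + 0.1317i, -0.6398 - 1.5429i, 1.2696 - 1.0853i


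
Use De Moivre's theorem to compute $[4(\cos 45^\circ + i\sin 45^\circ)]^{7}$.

By De Moivre: z^n = r^n(cos(nθ) + i sin(nθ))
= 4^7(cos(7*45°) + i sin(7*45°))
= 16384(cos 315° + i sin 315°)
= 8192*sqrt(2) - 8192*sqrt(2)i


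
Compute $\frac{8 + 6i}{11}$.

Divisor is real, so divide each part by 11:
= 8/11 + (6/11)i


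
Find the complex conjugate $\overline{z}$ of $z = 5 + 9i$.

If z = a + bi, then conjugate(z) = a - bi
conjugate(5 + 9i) = 5 - 9i


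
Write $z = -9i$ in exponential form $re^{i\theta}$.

r = |z| = sqrt((0)^2 + (-9)^2) = sqrt(0 + 81) = sqrt(81) = 9
a = 0 and b < 0, so z lies on the negative imaginary axis: θ = -90° = -π/2
z = 9e^(-i*π/2)


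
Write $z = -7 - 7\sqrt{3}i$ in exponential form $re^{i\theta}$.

r = |z| = sqrt((-7)^2 + (-7*sqrt(3))^2) = sqrt(49 + 147) = sqrt(196) = 14
θ = arctan(b/a) = arctan(-12.1244/-7) (quadrant-adjusted) = -120° = -2π/3
z = 14e^(-i*2π/3)


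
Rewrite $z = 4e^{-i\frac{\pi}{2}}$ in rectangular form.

a = r cos θ = 4 * 0 = 0
b = r sin θ = 4 * -1 = -4
z = -4i


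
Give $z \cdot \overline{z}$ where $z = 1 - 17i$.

z * conjugate(z) = |z|^2 = a^2 + b^2
= 1^2 + (-17)^2 = 290


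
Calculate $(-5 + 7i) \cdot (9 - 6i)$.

(a1*a2 - b1*b2) + (a1*b2 + b1*a2)i
= (-45 - (-42)) + (30 + 63)i
= -3 + 93i


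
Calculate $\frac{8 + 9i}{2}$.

Divisor is real, so divide each part by 2:
= 4 + (9/2)i


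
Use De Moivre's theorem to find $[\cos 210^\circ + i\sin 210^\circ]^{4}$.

By De Moivre: z^n = r^n(cos(nθ) + i sin(nθ))
= 1^4(cos(4*210°) + i sin(4*210°))
= 1(cos 120° + i sin 120°)
= -1/2 + (sqrt(3)/2)i


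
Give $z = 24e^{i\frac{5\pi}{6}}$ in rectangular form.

a = r cos θ = 24 * -sqrt(3)/2 = -12*sqrt(3)
b = r sin θ = 24 * 1/2 = 12
z = -12*sqrt(3) + 12i


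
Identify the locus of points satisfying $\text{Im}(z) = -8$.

Im(z) = y where z = x + yi; the equation y = -8 is satisfied by all points with that y-coordinate
Locus: Horizontal line y = -8


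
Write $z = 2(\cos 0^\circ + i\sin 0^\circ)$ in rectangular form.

a = r cos θ = 2 * 1 = 2
b = r sin θ = 2 * 0 = 0
z = 2


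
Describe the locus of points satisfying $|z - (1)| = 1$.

|z - z0| = r describes a circle centered at z0 with radius r
Here z0 = 1 and r = 1
Locus: Circle centered at (1, 0) with radius 1


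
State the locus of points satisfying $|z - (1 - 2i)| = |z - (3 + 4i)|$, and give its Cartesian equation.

|z - z1| = |z - z2| means z is equidistant from z1 and z2,
i.e. the perpendicular bisector of the segment from (1, -2) to (3, 4) (midpoint (2, 1)).
With z = x + yi, square both sides:
(x - 1)^2 + (y - (-2))^2 = (x - 3)^2 + (y - 4)^2
The x^2 and y^2 terms cancel: 4x + 12y = 25 - 5 = 20
Simplify: x + 3y = 5
Locus: Perpendicular bisector of the segment from (1, -2) to (3, 4): the line x + 3y = 5


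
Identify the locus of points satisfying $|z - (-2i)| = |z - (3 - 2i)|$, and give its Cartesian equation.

|z - z1| = |z - z2| means z is equidistant from z1 and z2,
i.e. the perpendicular bisector of the segment from (0, -2) to (3, -2) (midpoint (3/2, -2)).
With z = x + yi, square both sides:
(x - 0)^2 + (y - (-2))^2 = (x - 3)^2 + (y - (-2))^2
The x^2 and y^2 terms cancel: 6x + 0y = 13 - 4 = 9
Simplify: x = 3/2
Locus: Perpendicular bisector of the segment from (0, -2) to (3, -2): the line x = 3/2


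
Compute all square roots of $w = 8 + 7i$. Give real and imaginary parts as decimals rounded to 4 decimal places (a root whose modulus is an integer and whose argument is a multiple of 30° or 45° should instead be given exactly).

|w| = sqrt(113) ≈ 10.630146, arg(w) ≈ 41.185925°
Root modulus = sqrt(113)^(1/2) ≈ 3.260390
Root arguments: θ_k = (arg(w) + 360°k)/2 for k = 0, 1, ..., 1
Compute each root as (root modulus)(cos θ_k + i sin θ_k) using full-precision intermediates, then round to 4 decimal places.
Roots: 3.0521 + 1.1468i, -3.0521 - 1.1468i
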